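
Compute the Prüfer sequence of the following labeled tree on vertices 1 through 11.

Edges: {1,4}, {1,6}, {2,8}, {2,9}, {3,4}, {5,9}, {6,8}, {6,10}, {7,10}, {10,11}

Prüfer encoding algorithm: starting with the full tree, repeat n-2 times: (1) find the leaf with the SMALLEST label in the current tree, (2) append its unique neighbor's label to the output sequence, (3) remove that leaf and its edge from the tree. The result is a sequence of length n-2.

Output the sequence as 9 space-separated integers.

Step 1: leaves = {3,5,7,11}. Remove smallest leaf 3, emit neighbor 4.
Step 2: leaves = {4,5,7,11}. Remove smallest leaf 4, emit neighbor 1.
Step 3: leaves = {1,5,7,11}. Remove smallest leaf 1, emit neighbor 6.
Step 4: leaves = {5,7,11}. Remove smallest leaf 5, emit neighbor 9.
Step 5: leaves = {7,9,11}. Remove smallest leaf 7, emit neighbor 10.
Step 6: leaves = {9,11}. Remove smallest leaf 9, emit neighbor 2.
Step 7: leaves = {2,11}. Remove smallest leaf 2, emit neighbor 8.
Step 8: leaves = {8,11}. Remove smallest leaf 8, emit neighbor 6.
Step 9: leaves = {6,11}. Remove smallest leaf 6, emit neighbor 10.
Done: 2 vertices remain (10, 11). Sequence = [4 1 6 9 10 2 8 6 10]

Answer: 4 1 6 9 10 2 8 6 10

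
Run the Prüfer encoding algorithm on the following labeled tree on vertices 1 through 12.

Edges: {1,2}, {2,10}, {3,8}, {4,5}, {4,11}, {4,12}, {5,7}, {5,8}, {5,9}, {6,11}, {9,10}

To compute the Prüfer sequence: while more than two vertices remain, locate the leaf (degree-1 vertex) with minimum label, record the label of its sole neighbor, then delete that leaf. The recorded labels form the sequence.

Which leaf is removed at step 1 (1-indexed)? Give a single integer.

Step 1: current leaves = {1,3,6,7,12}. Remove leaf 1 (neighbor: 2).

Answer: 1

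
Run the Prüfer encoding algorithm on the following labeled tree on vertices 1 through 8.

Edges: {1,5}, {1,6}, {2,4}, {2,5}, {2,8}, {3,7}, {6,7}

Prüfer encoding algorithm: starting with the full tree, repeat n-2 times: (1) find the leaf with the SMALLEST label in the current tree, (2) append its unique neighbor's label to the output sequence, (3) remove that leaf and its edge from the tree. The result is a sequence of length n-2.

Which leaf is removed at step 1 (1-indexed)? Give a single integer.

Step 1: current leaves = {3,4,8}. Remove leaf 3 (neighbor: 7).

Answer: 3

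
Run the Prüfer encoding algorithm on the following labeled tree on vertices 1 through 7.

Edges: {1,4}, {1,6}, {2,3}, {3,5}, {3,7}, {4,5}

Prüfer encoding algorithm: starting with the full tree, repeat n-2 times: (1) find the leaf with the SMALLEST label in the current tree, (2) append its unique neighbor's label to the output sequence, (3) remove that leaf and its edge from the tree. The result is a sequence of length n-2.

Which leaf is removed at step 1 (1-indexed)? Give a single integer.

Answer: 2

Derivation:
Step 1: current leaves = {2,6,7}. Remove leaf 2 (neighbor: 3).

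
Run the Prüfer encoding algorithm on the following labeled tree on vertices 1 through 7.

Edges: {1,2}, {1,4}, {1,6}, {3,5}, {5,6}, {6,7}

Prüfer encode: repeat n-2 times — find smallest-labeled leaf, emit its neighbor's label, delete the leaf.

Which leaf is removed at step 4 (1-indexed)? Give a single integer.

Step 1: current leaves = {2,3,4,7}. Remove leaf 2 (neighbor: 1).
Step 2: current leaves = {3,4,7}. Remove leaf 3 (neighbor: 5).
Step 3: current leaves = {4,5,7}. Remove leaf 4 (neighbor: 1).
Step 4: current leaves = {1,5,7}. Remove leaf 1 (neighbor: 6).

Answer: 1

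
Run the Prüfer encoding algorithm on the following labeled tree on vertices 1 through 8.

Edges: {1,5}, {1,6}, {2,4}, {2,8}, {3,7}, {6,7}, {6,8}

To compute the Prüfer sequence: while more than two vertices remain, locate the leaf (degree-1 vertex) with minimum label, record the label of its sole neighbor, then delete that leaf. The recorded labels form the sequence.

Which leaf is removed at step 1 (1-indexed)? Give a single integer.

Answer: 3

Derivation:
Step 1: current leaves = {3,4,5}. Remove leaf 3 (neighbor: 7).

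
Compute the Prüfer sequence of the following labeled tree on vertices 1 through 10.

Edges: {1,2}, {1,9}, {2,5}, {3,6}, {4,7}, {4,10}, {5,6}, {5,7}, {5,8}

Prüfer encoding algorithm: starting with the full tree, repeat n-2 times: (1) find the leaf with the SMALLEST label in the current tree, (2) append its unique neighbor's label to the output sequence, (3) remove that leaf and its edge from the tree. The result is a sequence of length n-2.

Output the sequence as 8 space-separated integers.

Step 1: leaves = {3,8,9,10}. Remove smallest leaf 3, emit neighbor 6.
Step 2: leaves = {6,8,9,10}. Remove smallest leaf 6, emit neighbor 5.
Step 3: leaves = {8,9,10}. Remove smallest leaf 8, emit neighbor 5.
Step 4: leaves = {9,10}. Remove smallest leaf 9, emit neighbor 1.
Step 5: leaves = {1,10}. Remove smallest leaf 1, emit neighbor 2.
Step 6: leaves = {2,10}. Remove smallest leaf 2, emit neighbor 5.
Step 7: leaves = {5,10}. Remove smallest leaf 5, emit neighbor 7.
Step 8: leaves = {7,10}. Remove smallest leaf 7, emit neighbor 4.
Done: 2 vertices remain (4, 10). Sequence = [6 5 5 1 2 5 7 4]

Answer: 6 5 5 1 2 5 7 4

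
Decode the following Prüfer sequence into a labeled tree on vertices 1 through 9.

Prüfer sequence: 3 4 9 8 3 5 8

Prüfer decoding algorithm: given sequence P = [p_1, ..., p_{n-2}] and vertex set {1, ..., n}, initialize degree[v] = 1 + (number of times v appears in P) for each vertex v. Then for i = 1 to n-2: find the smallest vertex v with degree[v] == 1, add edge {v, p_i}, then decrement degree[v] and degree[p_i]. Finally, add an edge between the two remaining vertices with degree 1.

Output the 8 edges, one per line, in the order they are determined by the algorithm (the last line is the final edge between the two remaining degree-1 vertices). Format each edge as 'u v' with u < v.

Initial degrees: {1:1, 2:1, 3:3, 4:2, 5:2, 6:1, 7:1, 8:3, 9:2}
Step 1: smallest deg-1 vertex = 1, p_1 = 3. Add edge {1,3}. Now deg[1]=0, deg[3]=2.
Step 2: smallest deg-1 vertex = 2, p_2 = 4. Add edge {2,4}. Now deg[2]=0, deg[4]=1.
Step 3: smallest deg-1 vertex = 4, p_3 = 9. Add edge {4,9}. Now deg[4]=0, deg[9]=1.
Step 4: smallest deg-1 vertex = 6, p_4 = 8. Add edge {6,8}. Now deg[6]=0, deg[8]=2.
Step 5: smallest deg-1 vertex = 7, p_5 = 3. Add edge {3,7}. Now deg[7]=0, deg[3]=1.
Step 6: smallest deg-1 vertex = 3, p_6 = 5. Add edge {3,5}. Now deg[3]=0, deg[5]=1.
Step 7: smallest deg-1 vertex = 5, p_7 = 8. Add edge {5,8}. Now deg[5]=0, deg[8]=1.
Final: two remaining deg-1 vertices are 8, 9. Add edge {8,9}.

Answer: 1 3
2 4
4 9
6 8
3 7
3 5
5 8
8 9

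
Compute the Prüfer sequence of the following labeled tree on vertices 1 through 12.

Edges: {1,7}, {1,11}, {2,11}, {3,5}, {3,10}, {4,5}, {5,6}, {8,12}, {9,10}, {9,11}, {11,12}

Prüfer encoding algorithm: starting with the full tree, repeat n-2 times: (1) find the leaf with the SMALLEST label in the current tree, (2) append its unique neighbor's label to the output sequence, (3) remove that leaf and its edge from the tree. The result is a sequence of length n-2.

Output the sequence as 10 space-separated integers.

Step 1: leaves = {2,4,6,7,8}. Remove smallest leaf 2, emit neighbor 11.
Step 2: leaves = {4,6,7,8}. Remove smallest leaf 4, emit neighbor 5.
Step 3: leaves = {6,7,8}. Remove smallest leaf 6, emit neighbor 5.
Step 4: leaves = {5,7,8}. Remove smallest leaf 5, emit neighbor 3.
Step 5: leaves = {3,7,8}. Remove smallest leaf 3, emit neighbor 10.
Step 6: leaves = {7,8,10}. Remove smallest leaf 7, emit neighbor 1.
Step 7: leaves = {1,8,10}. Remove smallest leaf 1, emit neighbor 11.
Step 8: leaves = {8,10}. Remove smallest leaf 8, emit neighbor 12.
Step 9: leaves = {10,12}. Remove smallest leaf 10, emit neighbor 9.
Step 10: leaves = {9,12}. Remove smallest leaf 9, emit neighbor 11.
Done: 2 vertices remain (11, 12). Sequence = [11 5 5 3 10 1 11 12 9 11]

Answer: 11 5 5 3 10 1 11 12 9 11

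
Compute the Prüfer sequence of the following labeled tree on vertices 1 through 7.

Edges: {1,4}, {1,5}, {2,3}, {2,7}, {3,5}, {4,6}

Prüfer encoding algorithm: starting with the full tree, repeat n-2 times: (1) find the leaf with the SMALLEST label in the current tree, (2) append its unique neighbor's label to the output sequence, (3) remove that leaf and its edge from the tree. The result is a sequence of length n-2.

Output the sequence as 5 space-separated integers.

Step 1: leaves = {6,7}. Remove smallest leaf 6, emit neighbor 4.
Step 2: leaves = {4,7}. Remove smallest leaf 4, emit neighbor 1.
Step 3: leaves = {1,7}. Remove smallest leaf 1, emit neighbor 5.
Step 4: leaves = {5,7}. Remove smallest leaf 5, emit neighbor 3.
Step 5: leaves = {3,7}. Remove smallest leaf 3, emit neighbor 2.
Done: 2 vertices remain (2, 7). Sequence = [4 1 5 3 2]

Answer: 4 1 5 3 2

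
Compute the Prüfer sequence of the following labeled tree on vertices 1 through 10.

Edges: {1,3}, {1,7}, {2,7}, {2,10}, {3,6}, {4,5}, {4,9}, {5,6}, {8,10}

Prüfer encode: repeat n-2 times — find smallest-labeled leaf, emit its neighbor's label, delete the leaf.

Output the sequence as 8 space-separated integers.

Answer: 10 4 5 6 3 1 7 2

Derivation:
Step 1: leaves = {8,9}. Remove smallest leaf 8, emit neighbor 10.
Step 2: leaves = {9,10}. Remove smallest leaf 9, emit neighbor 4.
Step 3: leaves = {4,10}. Remove smallest leaf 4, emit neighbor 5.
Step 4: leaves = {5,10}. Remove smallest leaf 5, emit neighbor 6.
Step 5: leaves = {6,10}. Remove smallest leaf 6, emit neighbor 3.
Step 6: leaves = {3,10}. Remove smallest leaf 3, emit neighbor 1.
Step 7: leaves = {1,10}. Remove smallest leaf 1, emit neighbor 7.
Step 8: leaves = {7,10}. Remove smallest leaf 7, emit neighbor 2.
Done: 2 vertices remain (2, 10). Sequence = [10 4 5 6 3 1 7 2]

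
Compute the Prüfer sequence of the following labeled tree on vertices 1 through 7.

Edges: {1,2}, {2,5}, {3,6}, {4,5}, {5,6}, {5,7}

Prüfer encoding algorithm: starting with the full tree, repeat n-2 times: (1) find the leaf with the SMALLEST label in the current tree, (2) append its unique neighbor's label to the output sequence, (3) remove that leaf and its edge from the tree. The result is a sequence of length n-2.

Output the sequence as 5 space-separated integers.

Step 1: leaves = {1,3,4,7}. Remove smallest leaf 1, emit neighbor 2.
Step 2: leaves = {2,3,4,7}. Remove smallest leaf 2, emit neighbor 5.
Step 3: leaves = {3,4,7}. Remove smallest leaf 3, emit neighbor 6.
Step 4: leaves = {4,6,7}. Remove smallest leaf 4, emit neighbor 5.
Step 5: leaves = {6,7}. Remove smallest leaf 6, emit neighbor 5.
Done: 2 vertices remain (5, 7). Sequence = [2 5 6 5 5]

Answer: 2 5 6 5 5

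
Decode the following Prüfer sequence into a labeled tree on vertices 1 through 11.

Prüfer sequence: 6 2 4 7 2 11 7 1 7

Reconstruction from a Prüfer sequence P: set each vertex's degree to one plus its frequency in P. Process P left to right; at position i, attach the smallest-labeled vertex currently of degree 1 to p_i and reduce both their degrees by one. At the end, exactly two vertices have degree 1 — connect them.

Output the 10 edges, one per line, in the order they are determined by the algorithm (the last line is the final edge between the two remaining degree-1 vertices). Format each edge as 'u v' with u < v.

Initial degrees: {1:2, 2:3, 3:1, 4:2, 5:1, 6:2, 7:4, 8:1, 9:1, 10:1, 11:2}
Step 1: smallest deg-1 vertex = 3, p_1 = 6. Add edge {3,6}. Now deg[3]=0, deg[6]=1.
Step 2: smallest deg-1 vertex = 5, p_2 = 2. Add edge {2,5}. Now deg[5]=0, deg[2]=2.
Step 3: smallest deg-1 vertex = 6, p_3 = 4. Add edge {4,6}. Now deg[6]=0, deg[4]=1.
Step 4: smallest deg-1 vertex = 4, p_4 = 7. Add edge {4,7}. Now deg[4]=0, deg[7]=3.
Step 5: smallest deg-1 vertex = 8, p_5 = 2. Add edge {2,8}. Now deg[8]=0, deg[2]=1.
Step 6: smallest deg-1 vertex = 2, p_6 = 11. Add edge {2,11}. Now deg[2]=0, deg[11]=1.
Step 7: smallest deg-1 vertex = 9, p_7 = 7. Add edge {7,9}. Now deg[9]=0, deg[7]=2.
Step 8: smallest deg-1 vertex = 10, p_8 = 1. Add edge {1,10}. Now deg[10]=0, deg[1]=1.
Step 9: smallest deg-1 vertex = 1, p_9 = 7. Add edge {1,7}. Now deg[1]=0, deg[7]=1.
Final: two remaining deg-1 vertices are 7, 11. Add edge {7,11}.

Answer: 3 6
2 5
4 6
4 7
2 8
2 11
7 9
1 10
1 7
7 11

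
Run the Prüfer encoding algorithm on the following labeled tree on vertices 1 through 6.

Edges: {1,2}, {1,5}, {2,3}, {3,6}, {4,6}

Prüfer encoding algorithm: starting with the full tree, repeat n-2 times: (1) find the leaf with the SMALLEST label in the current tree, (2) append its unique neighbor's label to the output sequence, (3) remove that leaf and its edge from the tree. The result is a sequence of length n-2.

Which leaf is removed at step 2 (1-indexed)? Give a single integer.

Answer: 5

Derivation:
Step 1: current leaves = {4,5}. Remove leaf 4 (neighbor: 6).
Step 2: current leaves = {5,6}. Remove leaf 5 (neighbor: 1).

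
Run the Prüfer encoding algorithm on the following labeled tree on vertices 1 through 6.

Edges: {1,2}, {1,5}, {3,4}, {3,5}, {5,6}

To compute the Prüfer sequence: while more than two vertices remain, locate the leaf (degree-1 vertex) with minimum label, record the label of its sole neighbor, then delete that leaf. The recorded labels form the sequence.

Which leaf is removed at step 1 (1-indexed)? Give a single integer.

Answer: 2

Derivation:
Step 1: current leaves = {2,4,6}. Remove leaf 2 (neighbor: 1).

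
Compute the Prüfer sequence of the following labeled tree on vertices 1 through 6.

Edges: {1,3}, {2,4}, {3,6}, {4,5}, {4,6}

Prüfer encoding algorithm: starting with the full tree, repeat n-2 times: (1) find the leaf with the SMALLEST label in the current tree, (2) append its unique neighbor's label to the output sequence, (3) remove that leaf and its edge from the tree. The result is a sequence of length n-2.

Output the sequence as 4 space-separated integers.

Answer: 3 4 6 4

Derivation:
Step 1: leaves = {1,2,5}. Remove smallest leaf 1, emit neighbor 3.
Step 2: leaves = {2,3,5}. Remove smallest leaf 2, emit neighbor 4.
Step 3: leaves = {3,5}. Remove smallest leaf 3, emit neighbor 6.
Step 4: leaves = {5,6}. Remove smallest leaf 5, emit neighbor 4.
Done: 2 vertices remain (4, 6). Sequence = [3 4 6 4]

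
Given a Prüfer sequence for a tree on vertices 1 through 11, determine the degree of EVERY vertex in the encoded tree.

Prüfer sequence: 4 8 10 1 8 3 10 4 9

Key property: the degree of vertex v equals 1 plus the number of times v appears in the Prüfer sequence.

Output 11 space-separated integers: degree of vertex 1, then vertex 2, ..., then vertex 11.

Answer: 2 1 2 3 1 1 1 3 2 3 1

Derivation:
p_1 = 4: count[4] becomes 1
p_2 = 8: count[8] becomes 1
p_3 = 10: count[10] becomes 1
p_4 = 1: count[1] becomes 1
p_5 = 8: count[8] becomes 2
p_6 = 3: count[3] becomes 1
p_7 = 10: count[10] becomes 2
p_8 = 4: count[4] becomes 2
p_9 = 9: count[9] becomes 1
Degrees (1 + count): deg[1]=1+1=2, deg[2]=1+0=1, deg[3]=1+1=2, deg[4]=1+2=3, deg[5]=1+0=1, deg[6]=1+0=1, deg[7]=1+0=1, deg[8]=1+2=3, deg[9]=1+1=2, deg[10]=1+2=3, deg[11]=1+0=1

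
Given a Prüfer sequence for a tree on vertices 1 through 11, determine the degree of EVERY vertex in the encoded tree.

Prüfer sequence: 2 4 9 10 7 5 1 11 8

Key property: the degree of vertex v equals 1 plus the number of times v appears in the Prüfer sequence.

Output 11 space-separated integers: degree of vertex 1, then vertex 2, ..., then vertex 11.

p_1 = 2: count[2] becomes 1
p_2 = 4: count[4] becomes 1
p_3 = 9: count[9] becomes 1
p_4 = 10: count[10] becomes 1
p_5 = 7: count[7] becomes 1
p_6 = 5: count[5] becomes 1
p_7 = 1: count[1] becomes 1
p_8 = 11: count[11] becomes 1
p_9 = 8: count[8] becomes 1
Degrees (1 + count): deg[1]=1+1=2, deg[2]=1+1=2, deg[3]=1+0=1, deg[4]=1+1=2, deg[5]=1+1=2, deg[6]=1+0=1, deg[7]=1+1=2, deg[8]=1+1=2, deg[9]=1+1=2, deg[10]=1+1=2, deg[11]=1+1=2

Answer: 2 2 1 2 2 1 2 2 2 2 2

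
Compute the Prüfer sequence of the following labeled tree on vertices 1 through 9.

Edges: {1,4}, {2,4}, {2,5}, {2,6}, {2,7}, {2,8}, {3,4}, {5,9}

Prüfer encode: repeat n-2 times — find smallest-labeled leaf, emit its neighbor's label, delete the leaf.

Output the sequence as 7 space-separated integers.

Step 1: leaves = {1,3,6,7,8,9}. Remove smallest leaf 1, emit neighbor 4.
Step 2: leaves = {3,6,7,8,9}. Remove smallest leaf 3, emit neighbor 4.
Step 3: leaves = {4,6,7,8,9}. Remove smallest leaf 4, emit neighbor 2.
Step 4: leaves = {6,7,8,9}. Remove smallest leaf 6, emit neighbor 2.
Step 5: leaves = {7,8,9}. Remove smallest leaf 7, emit neighbor 2.
Step 6: leaves = {8,9}. Remove smallest leaf 8, emit neighbor 2.
Step 7: leaves = {2,9}. Remove smallest leaf 2, emit neighbor 5.
Done: 2 vertices remain (5, 9). Sequence = [4 4 2 2 2 2 5]

Answer: 4 4 2 2 2 2 5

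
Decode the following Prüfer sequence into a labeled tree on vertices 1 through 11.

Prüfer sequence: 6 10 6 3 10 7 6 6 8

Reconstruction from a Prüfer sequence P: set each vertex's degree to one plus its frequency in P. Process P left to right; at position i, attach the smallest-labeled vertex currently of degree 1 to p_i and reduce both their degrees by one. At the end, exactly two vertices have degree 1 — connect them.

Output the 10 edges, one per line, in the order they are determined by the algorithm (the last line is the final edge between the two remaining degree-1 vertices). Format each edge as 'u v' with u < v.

Initial degrees: {1:1, 2:1, 3:2, 4:1, 5:1, 6:5, 7:2, 8:2, 9:1, 10:3, 11:1}
Step 1: smallest deg-1 vertex = 1, p_1 = 6. Add edge {1,6}. Now deg[1]=0, deg[6]=4.
Step 2: smallest deg-1 vertex = 2, p_2 = 10. Add edge {2,10}. Now deg[2]=0, deg[10]=2.
Step 3: smallest deg-1 vertex = 4, p_3 = 6. Add edge {4,6}. Now deg[4]=0, deg[6]=3.
Step 4: smallest deg-1 vertex = 5, p_4 = 3. Add edge {3,5}. Now deg[5]=0, deg[3]=1.
Step 5: smallest deg-1 vertex = 3, p_5 = 10. Add edge {3,10}. Now deg[3]=0, deg[10]=1.
Step 6: smallest deg-1 vertex = 9, p_6 = 7. Add edge {7,9}. Now deg[9]=0, deg[7]=1.
Step 7: smallest deg-1 vertex = 7, p_7 = 6. Add edge {6,7}. Now deg[7]=0, deg[6]=2.
Step 8: smallest deg-1 vertex = 10, p_8 = 6. Add edge {6,10}. Now deg[10]=0, deg[6]=1.
Step 9: smallest deg-1 vertex = 6, p_9 = 8. Add edge {6,8}. Now deg[6]=0, deg[8]=1.
Final: two remaining deg-1 vertices are 8, 11. Add edge {8,11}.

Answer: 1 6
2 10
4 6
3 5
3 10
7 9
6 7
6 10
6 8
8 11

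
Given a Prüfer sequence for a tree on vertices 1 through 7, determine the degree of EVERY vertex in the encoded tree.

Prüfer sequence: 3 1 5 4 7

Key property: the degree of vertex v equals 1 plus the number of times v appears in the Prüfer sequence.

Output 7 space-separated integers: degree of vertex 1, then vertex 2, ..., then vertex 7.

Answer: 2 1 2 2 2 1 2

Derivation:
p_1 = 3: count[3] becomes 1
p_2 = 1: count[1] becomes 1
p_3 = 5: count[5] becomes 1
p_4 = 4: count[4] becomes 1
p_5 = 7: count[7] becomes 1
Degrees (1 + count): deg[1]=1+1=2, deg[2]=1+0=1, deg[3]=1+1=2, deg[4]=1+1=2, deg[5]=1+1=2, deg[6]=1+0=1, deg[7]=1+1=2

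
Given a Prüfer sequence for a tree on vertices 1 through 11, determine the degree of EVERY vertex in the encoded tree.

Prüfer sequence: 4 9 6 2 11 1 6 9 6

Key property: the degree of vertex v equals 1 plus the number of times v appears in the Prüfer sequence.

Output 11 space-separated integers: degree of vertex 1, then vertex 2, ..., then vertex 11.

Answer: 2 2 1 2 1 4 1 1 3 1 2

Derivation:
p_1 = 4: count[4] becomes 1
p_2 = 9: count[9] becomes 1
p_3 = 6: count[6] becomes 1
p_4 = 2: count[2] becomes 1
p_5 = 11: count[11] becomes 1
p_6 = 1: count[1] becomes 1
p_7 = 6: count[6] becomes 2
p_8 = 9: count[9] becomes 2
p_9 = 6: count[6] becomes 3
Degrees (1 + count): deg[1]=1+1=2, deg[2]=1+1=2, deg[3]=1+0=1, deg[4]=1+1=2, deg[5]=1+0=1, deg[6]=1+3=4, deg[7]=1+0=1, deg[8]=1+0=1, deg[9]=1+2=3, deg[10]=1+0=1, deg[11]=1+1=2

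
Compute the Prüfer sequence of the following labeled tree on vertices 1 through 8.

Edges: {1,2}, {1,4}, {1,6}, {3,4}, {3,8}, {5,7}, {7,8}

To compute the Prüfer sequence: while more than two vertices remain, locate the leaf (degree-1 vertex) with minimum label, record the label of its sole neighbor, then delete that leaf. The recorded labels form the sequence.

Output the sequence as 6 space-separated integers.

Step 1: leaves = {2,5,6}. Remove smallest leaf 2, emit neighbor 1.
Step 2: leaves = {5,6}. Remove smallest leaf 5, emit neighbor 7.
Step 3: leaves = {6,7}. Remove smallest leaf 6, emit neighbor 1.
Step 4: leaves = {1,7}. Remove smallest leaf 1, emit neighbor 4.
Step 5: leaves = {4,7}. Remove smallest leaf 4, emit neighbor 3.
Step 6: leaves = {3,7}. Remove smallest leaf 3, emit neighbor 8.
Done: 2 vertices remain (7, 8). Sequence = [1 7 1 4 3 8]

Answer: 1 7 1 4 3 8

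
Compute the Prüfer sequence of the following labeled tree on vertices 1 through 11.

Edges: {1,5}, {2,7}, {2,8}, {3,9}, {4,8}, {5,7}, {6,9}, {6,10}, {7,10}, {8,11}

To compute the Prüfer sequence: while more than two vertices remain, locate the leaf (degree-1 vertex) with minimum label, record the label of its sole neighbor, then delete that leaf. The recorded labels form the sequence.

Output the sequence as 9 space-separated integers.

Answer: 5 9 8 7 6 10 7 2 8

Derivation:
Step 1: leaves = {1,3,4,11}. Remove smallest leaf 1, emit neighbor 5.
Step 2: leaves = {3,4,5,11}. Remove smallest leaf 3, emit neighbor 9.
Step 3: leaves = {4,5,9,11}. Remove smallest leaf 4, emit neighbor 8.
Step 4: leaves = {5,9,11}. Remove smallest leaf 5, emit neighbor 7.
Step 5: leaves = {9,11}. Remove smallest leaf 9, emit neighbor 6.
Step 6: leaves = {6,11}. Remove smallest leaf 6, emit neighbor 10.
Step 7: leaves = {10,11}. Remove smallest leaf 10, emit neighbor 7.
Step 8: leaves = {7,11}. Remove smallest leaf 7, emit neighbor 2.
Step 9: leaves = {2,11}. Remove smallest leaf 2, emit neighbor 8.
Done: 2 vertices remain (8, 11). Sequence = [5 9 8 7 6 10 7 2 8]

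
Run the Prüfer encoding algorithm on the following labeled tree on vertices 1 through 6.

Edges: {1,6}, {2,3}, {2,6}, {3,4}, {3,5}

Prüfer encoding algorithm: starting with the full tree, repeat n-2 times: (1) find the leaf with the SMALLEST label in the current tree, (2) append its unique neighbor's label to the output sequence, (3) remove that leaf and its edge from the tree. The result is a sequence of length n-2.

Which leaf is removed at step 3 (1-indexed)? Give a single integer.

Answer: 5

Derivation:
Step 1: current leaves = {1,4,5}. Remove leaf 1 (neighbor: 6).
Step 2: current leaves = {4,5,6}. Remove leaf 4 (neighbor: 3).
Step 3: current leaves = {5,6}. Remove leaf 5 (neighbor: 3).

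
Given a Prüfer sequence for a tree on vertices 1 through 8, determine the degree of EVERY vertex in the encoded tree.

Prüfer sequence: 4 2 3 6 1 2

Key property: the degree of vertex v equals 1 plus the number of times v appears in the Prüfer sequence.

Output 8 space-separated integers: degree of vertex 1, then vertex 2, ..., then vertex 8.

Answer: 2 3 2 2 1 2 1 1

Derivation:
p_1 = 4: count[4] becomes 1
p_2 = 2: count[2] becomes 1
p_3 = 3: count[3] becomes 1
p_4 = 6: count[6] becomes 1
p_5 = 1: count[1] becomes 1
p_6 = 2: count[2] becomes 2
Degrees (1 + count): deg[1]=1+1=2, deg[2]=1+2=3, deg[3]=1+1=2, deg[4]=1+1=2, deg[5]=1+0=1, deg[6]=1+1=2, deg[7]=1+0=1, deg[8]=1+0=1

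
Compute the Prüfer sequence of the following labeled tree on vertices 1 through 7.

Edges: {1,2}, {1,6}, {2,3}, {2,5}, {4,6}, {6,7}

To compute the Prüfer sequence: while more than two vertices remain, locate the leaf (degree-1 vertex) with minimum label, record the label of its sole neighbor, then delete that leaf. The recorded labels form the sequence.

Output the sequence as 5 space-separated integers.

Answer: 2 6 2 1 6

Derivation:
Step 1: leaves = {3,4,5,7}. Remove smallest leaf 3, emit neighbor 2.
Step 2: leaves = {4,5,7}. Remove smallest leaf 4, emit neighbor 6.
Step 3: leaves = {5,7}. Remove smallest leaf 5, emit neighbor 2.
Step 4: leaves = {2,7}. Remove smallest leaf 2, emit neighbor 1.
Step 5: leaves = {1,7}. Remove smallest leaf 1, emit neighbor 6.
Done: 2 vertices remain (6, 7). Sequence = [2 6 2 1 6]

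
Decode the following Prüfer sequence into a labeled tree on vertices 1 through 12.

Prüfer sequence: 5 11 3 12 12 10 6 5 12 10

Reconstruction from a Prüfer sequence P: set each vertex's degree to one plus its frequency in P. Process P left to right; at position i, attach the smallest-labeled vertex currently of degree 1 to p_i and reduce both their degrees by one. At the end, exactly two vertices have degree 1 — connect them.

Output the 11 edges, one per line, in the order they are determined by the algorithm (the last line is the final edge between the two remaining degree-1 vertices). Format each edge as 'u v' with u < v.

Answer: 1 5
2 11
3 4
3 12
7 12
8 10
6 9
5 6
5 12
10 11
10 12

Derivation:
Initial degrees: {1:1, 2:1, 3:2, 4:1, 5:3, 6:2, 7:1, 8:1, 9:1, 10:3, 11:2, 12:4}
Step 1: smallest deg-1 vertex = 1, p_1 = 5. Add edge {1,5}. Now deg[1]=0, deg[5]=2.
Step 2: smallest deg-1 vertex = 2, p_2 = 11. Add edge {2,11}. Now deg[2]=0, deg[11]=1.
Step 3: smallest deg-1 vertex = 4, p_3 = 3. Add edge {3,4}. Now deg[4]=0, deg[3]=1.
Step 4: smallest deg-1 vertex = 3, p_4 = 12. Add edge {3,12}. Now deg[3]=0, deg[12]=3.
Step 5: smallest deg-1 vertex = 7, p_5 = 12. Add edge {7,12}. Now deg[7]=0, deg[12]=2.
Step 6: smallest deg-1 vertex = 8, p_6 = 10. Add edge {8,10}. Now deg[8]=0, deg[10]=2.
Step 7: smallest deg-1 vertex = 9, p_7 = 6. Add edge {6,9}. Now deg[9]=0, deg[6]=1.
Step 8: smallest deg-1 vertex = 6, p_8 = 5. Add edge {5,6}. Now deg[6]=0, deg[5]=1.
Step 9: smallest deg-1 vertex = 5, p_9 = 12. Add edge {5,12}. Now deg[5]=0, deg[12]=1.
Step 10: smallest deg-1 vertex = 11, p_10 = 10. Add edge {10,11}. Now deg[11]=0, deg[10]=1.
Final: two remaining deg-1 vertices are 10, 12. Add edge {10,12}.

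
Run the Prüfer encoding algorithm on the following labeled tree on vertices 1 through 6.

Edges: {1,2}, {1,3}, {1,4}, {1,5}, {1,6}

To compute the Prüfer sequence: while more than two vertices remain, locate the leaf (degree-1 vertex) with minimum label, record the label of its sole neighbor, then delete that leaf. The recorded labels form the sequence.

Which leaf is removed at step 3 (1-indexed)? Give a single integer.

Answer: 4

Derivation:
Step 1: current leaves = {2,3,4,5,6}. Remove leaf 2 (neighbor: 1).
Step 2: current leaves = {3,4,5,6}. Remove leaf 3 (neighbor: 1).
Step 3: current leaves = {4,5,6}. Remove leaf 4 (neighbor: 1).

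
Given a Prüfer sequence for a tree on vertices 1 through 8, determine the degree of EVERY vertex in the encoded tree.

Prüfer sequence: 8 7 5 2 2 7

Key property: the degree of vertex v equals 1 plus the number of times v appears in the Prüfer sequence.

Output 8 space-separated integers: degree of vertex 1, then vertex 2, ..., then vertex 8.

Answer: 1 3 1 1 2 1 3 2

Derivation:
p_1 = 8: count[8] becomes 1
p_2 = 7: count[7] becomes 1
p_3 = 5: count[5] becomes 1
p_4 = 2: count[2] becomes 1
p_5 = 2: count[2] becomes 2
p_6 = 7: count[7] becomes 2
Degrees (1 + count): deg[1]=1+0=1, deg[2]=1+2=3, deg[3]=1+0=1, deg[4]=1+0=1, deg[5]=1+1=2, deg[6]=1+0=1, deg[7]=1+2=3, deg[8]=1+1=2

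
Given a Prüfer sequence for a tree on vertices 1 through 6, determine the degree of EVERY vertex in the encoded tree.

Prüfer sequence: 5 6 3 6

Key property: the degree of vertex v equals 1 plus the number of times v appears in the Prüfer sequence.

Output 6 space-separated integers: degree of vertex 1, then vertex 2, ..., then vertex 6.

Answer: 1 1 2 1 2 3

Derivation:
p_1 = 5: count[5] becomes 1
p_2 = 6: count[6] becomes 1
p_3 = 3: count[3] becomes 1
p_4 = 6: count[6] becomes 2
Degrees (1 + count): deg[1]=1+0=1, deg[2]=1+0=1, deg[3]=1+1=2, deg[4]=1+0=1, deg[5]=1+1=2, deg[6]=1+2=3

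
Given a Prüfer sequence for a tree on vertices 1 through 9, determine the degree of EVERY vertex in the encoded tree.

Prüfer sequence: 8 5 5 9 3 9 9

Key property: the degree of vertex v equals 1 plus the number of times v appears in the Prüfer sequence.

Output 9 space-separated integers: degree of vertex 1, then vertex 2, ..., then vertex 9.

Answer: 1 1 2 1 3 1 1 2 4

Derivation:
p_1 = 8: count[8] becomes 1
p_2 = 5: count[5] becomes 1
p_3 = 5: count[5] becomes 2
p_4 = 9: count[9] becomes 1
p_5 = 3: count[3] becomes 1
p_6 = 9: count[9] becomes 2
p_7 = 9: count[9] becomes 3
Degrees (1 + count): deg[1]=1+0=1, deg[2]=1+0=1, deg[3]=1+1=2, deg[4]=1+0=1, deg[5]=1+2=3, deg[6]=1+0=1, deg[7]=1+0=1, deg[8]=1+1=2, deg[9]=1+3=4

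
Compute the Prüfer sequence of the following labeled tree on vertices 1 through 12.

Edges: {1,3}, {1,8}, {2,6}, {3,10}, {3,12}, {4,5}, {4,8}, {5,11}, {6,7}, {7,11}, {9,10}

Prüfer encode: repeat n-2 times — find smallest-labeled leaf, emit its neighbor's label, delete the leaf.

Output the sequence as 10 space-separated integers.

Answer: 6 7 11 10 3 5 4 8 1 3

Derivation:
Step 1: leaves = {2,9,12}. Remove smallest leaf 2, emit neighbor 6.
Step 2: leaves = {6,9,12}. Remove smallest leaf 6, emit neighbor 7.
Step 3: leaves = {7,9,12}. Remove smallest leaf 7, emit neighbor 11.
Step 4: leaves = {9,11,12}. Remove smallest leaf 9, emit neighbor 10.
Step 5: leaves = {10,11,12}. Remove smallest leaf 10, emit neighbor 3.
Step 6: leaves = {11,12}. Remove smallest leaf 11, emit neighbor 5.
Step 7: leaves = {5,12}. Remove smallest leaf 5, emit neighbor 4.
Step 8: leaves = {4,12}. Remove smallest leaf 4, emit neighbor 8.
Step 9: leaves = {8,12}. Remove smallest leaf 8, emit neighbor 1.
Step 10: leaves = {1,12}. Remove smallest leaf 1, emit neighbor 3.
Done: 2 vertices remain (3, 12). Sequence = [6 7 11 10 3 5 4 8 1 3]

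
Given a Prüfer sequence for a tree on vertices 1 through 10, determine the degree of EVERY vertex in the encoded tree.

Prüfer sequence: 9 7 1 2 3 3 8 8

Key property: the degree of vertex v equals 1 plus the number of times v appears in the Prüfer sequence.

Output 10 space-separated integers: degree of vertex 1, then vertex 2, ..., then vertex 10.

p_1 = 9: count[9] becomes 1
p_2 = 7: count[7] becomes 1
p_3 = 1: count[1] becomes 1
p_4 = 2: count[2] becomes 1
p_5 = 3: count[3] becomes 1
p_6 = 3: count[3] becomes 2
p_7 = 8: count[8] becomes 1
p_8 = 8: count[8] becomes 2
Degrees (1 + count): deg[1]=1+1=2, deg[2]=1+1=2, deg[3]=1+2=3, deg[4]=1+0=1, deg[5]=1+0=1, deg[6]=1+0=1, deg[7]=1+1=2, deg[8]=1+2=3, deg[9]=1+1=2, deg[10]=1+0=1

Answer: 2 2 3 1 1 1 2 3 2 1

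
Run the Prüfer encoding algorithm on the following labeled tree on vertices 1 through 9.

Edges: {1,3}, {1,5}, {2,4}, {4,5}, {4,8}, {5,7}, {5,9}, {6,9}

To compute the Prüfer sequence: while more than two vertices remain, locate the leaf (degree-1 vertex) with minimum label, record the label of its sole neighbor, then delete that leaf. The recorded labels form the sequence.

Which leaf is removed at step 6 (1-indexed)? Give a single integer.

Answer: 8

Derivation:
Step 1: current leaves = {2,3,6,7,8}. Remove leaf 2 (neighbor: 4).
Step 2: current leaves = {3,6,7,8}. Remove leaf 3 (neighbor: 1).
Step 3: current leaves = {1,6,7,8}. Remove leaf 1 (neighbor: 5).
Step 4: current leaves = {6,7,8}. Remove leaf 6 (neighbor: 9).
Step 5: current leaves = {7,8,9}. Remove leaf 7 (neighbor: 5).
Step 6: current leaves = {8,9}. Remove leaf 8 (neighbor: 4).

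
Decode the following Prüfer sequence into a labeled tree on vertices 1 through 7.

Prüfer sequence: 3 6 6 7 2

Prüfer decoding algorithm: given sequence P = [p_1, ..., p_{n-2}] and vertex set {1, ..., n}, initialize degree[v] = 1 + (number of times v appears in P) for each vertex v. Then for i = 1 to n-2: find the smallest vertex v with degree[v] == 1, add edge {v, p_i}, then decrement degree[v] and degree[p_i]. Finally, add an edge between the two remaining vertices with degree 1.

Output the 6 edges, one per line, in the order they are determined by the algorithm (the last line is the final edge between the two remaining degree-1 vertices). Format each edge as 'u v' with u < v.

Initial degrees: {1:1, 2:2, 3:2, 4:1, 5:1, 6:3, 7:2}
Step 1: smallest deg-1 vertex = 1, p_1 = 3. Add edge {1,3}. Now deg[1]=0, deg[3]=1.
Step 2: smallest deg-1 vertex = 3, p_2 = 6. Add edge {3,6}. Now deg[3]=0, deg[6]=2.
Step 3: smallest deg-1 vertex = 4, p_3 = 6. Add edge {4,6}. Now deg[4]=0, deg[6]=1.
Step 4: smallest deg-1 vertex = 5, p_4 = 7. Add edge {5,7}. Now deg[5]=0, deg[7]=1.
Step 5: smallest deg-1 vertex = 6, p_5 = 2. Add edge {2,6}. Now deg[6]=0, deg[2]=1.
Final: two remaining deg-1 vertices are 2, 7. Add edge {2,7}.

Answer: 1 3
3 6
4 6
5 7
2 6
2 7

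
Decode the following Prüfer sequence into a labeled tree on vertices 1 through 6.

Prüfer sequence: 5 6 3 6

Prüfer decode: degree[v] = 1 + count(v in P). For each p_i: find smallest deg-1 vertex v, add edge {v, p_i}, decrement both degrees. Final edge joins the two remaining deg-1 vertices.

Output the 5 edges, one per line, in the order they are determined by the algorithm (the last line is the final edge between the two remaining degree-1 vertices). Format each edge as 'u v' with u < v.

Initial degrees: {1:1, 2:1, 3:2, 4:1, 5:2, 6:3}
Step 1: smallest deg-1 vertex = 1, p_1 = 5. Add edge {1,5}. Now deg[1]=0, deg[5]=1.
Step 2: smallest deg-1 vertex = 2, p_2 = 6. Add edge {2,6}. Now deg[2]=0, deg[6]=2.
Step 3: smallest deg-1 vertex = 4, p_3 = 3. Add edge {3,4}. Now deg[4]=0, deg[3]=1.
Step 4: smallest deg-1 vertex = 3, p_4 = 6. Add edge {3,6}. Now deg[3]=0, deg[6]=1.
Final: two remaining deg-1 vertices are 5, 6. Add edge {5,6}.

Answer: 1 5
2 6
3 4
3 6
5 6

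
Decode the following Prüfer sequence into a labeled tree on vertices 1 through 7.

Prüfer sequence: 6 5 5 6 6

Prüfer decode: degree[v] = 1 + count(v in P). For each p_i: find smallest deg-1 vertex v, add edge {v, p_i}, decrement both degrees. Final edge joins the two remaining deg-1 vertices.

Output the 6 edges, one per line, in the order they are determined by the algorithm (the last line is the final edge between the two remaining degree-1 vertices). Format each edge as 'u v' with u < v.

Answer: 1 6
2 5
3 5
4 6
5 6
6 7

Derivation:
Initial degrees: {1:1, 2:1, 3:1, 4:1, 5:3, 6:4, 7:1}
Step 1: smallest deg-1 vertex = 1, p_1 = 6. Add edge {1,6}. Now deg[1]=0, deg[6]=3.
Step 2: smallest deg-1 vertex = 2, p_2 = 5. Add edge {2,5}. Now deg[2]=0, deg[5]=2.
Step 3: smallest deg-1 vertex = 3, p_3 = 5. Add edge {3,5}. Now deg[3]=0, deg[5]=1.
Step 4: smallest deg-1 vertex = 4, p_4 = 6. Add edge {4,6}. Now deg[4]=0, deg[6]=2.
Step 5: smallest deg-1 vertex = 5, p_5 = 6. Add edge {5,6}. Now deg[5]=0, deg[6]=1.
Final: two remaining deg-1 vertices are 6, 7. Add edge {6,7}.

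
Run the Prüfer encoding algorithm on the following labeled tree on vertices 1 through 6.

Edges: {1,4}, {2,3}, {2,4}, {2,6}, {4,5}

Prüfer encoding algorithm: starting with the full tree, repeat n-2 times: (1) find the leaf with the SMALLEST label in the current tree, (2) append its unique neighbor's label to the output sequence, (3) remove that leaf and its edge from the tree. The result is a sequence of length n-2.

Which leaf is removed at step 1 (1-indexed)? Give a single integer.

Answer: 1

Derivation:
Step 1: current leaves = {1,3,5,6}. Remove leaf 1 (neighbor: 4).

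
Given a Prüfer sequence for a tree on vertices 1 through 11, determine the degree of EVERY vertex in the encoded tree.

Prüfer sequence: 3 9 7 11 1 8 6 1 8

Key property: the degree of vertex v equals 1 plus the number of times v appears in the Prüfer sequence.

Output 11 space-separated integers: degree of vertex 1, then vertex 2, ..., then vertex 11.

Answer: 3 1 2 1 1 2 2 3 2 1 2

Derivation:
p_1 = 3: count[3] becomes 1
p_2 = 9: count[9] becomes 1
p_3 = 7: count[7] becomes 1
p_4 = 11: count[11] becomes 1
p_5 = 1: count[1] becomes 1
p_6 = 8: count[8] becomes 1
p_7 = 6: count[6] becomes 1
p_8 = 1: count[1] becomes 2
p_9 = 8: count[8] becomes 2
Degrees (1 + count): deg[1]=1+2=3, deg[2]=1+0=1, deg[3]=1+1=2, deg[4]=1+0=1, deg[5]=1+0=1, deg[6]=1+1=2, deg[7]=1+1=2, deg[8]=1+2=3, deg[9]=1+1=2, deg[10]=1+0=1, deg[11]=1+1=2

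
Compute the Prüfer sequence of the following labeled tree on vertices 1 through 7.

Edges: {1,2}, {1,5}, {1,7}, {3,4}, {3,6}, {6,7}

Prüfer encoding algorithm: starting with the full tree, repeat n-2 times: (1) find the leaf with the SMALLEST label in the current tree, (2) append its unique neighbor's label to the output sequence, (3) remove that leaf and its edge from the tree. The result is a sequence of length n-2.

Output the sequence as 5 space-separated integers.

Step 1: leaves = {2,4,5}. Remove smallest leaf 2, emit neighbor 1.
Step 2: leaves = {4,5}. Remove smallest leaf 4, emit neighbor 3.
Step 3: leaves = {3,5}. Remove smallest leaf 3, emit neighbor 6.
Step 4: leaves = {5,6}. Remove smallest leaf 5, emit neighbor 1.
Step 5: leaves = {1,6}. Remove smallest leaf 1, emit neighbor 7.
Done: 2 vertices remain (6, 7). Sequence = [1 3 6 1 7]

Answer: 1 3 6 1 7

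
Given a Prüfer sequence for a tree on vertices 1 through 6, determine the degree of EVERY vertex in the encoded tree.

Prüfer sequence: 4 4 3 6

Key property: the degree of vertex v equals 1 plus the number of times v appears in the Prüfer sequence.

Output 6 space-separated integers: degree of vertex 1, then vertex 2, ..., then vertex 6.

Answer: 1 1 2 3 1 2

Derivation:
p_1 = 4: count[4] becomes 1
p_2 = 4: count[4] becomes 2
p_3 = 3: count[3] becomes 1
p_4 = 6: count[6] becomes 1
Degrees (1 + count): deg[1]=1+0=1, deg[2]=1+0=1, deg[3]=1+1=2, deg[4]=1+2=3, deg[5]=1+0=1, deg[6]=1+1=2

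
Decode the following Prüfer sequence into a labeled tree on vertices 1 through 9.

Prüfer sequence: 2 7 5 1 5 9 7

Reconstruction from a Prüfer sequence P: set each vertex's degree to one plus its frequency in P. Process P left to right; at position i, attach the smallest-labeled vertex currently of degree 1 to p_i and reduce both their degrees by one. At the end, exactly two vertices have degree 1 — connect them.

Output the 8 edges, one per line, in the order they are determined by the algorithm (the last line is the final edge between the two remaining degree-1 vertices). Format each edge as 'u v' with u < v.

Answer: 2 3
2 7
4 5
1 6
1 5
5 9
7 8
7 9

Derivation:
Initial degrees: {1:2, 2:2, 3:1, 4:1, 5:3, 6:1, 7:3, 8:1, 9:2}
Step 1: smallest deg-1 vertex = 3, p_1 = 2. Add edge {2,3}. Now deg[3]=0, deg[2]=1.
Step 2: smallest deg-1 vertex = 2, p_2 = 7. Add edge {2,7}. Now deg[2]=0, deg[7]=2.
Step 3: smallest deg-1 vertex = 4, p_3 = 5. Add edge {4,5}. Now deg[4]=0, deg[5]=2.
Step 4: smallest deg-1 vertex = 6, p_4 = 1. Add edge {1,6}. Now deg[6]=0, deg[1]=1.
Step 5: smallest deg-1 vertex = 1, p_5 = 5. Add edge {1,5}. Now deg[1]=0, deg[5]=1.
Step 6: smallest deg-1 vertex = 5, p_6 = 9. Add edge {5,9}. Now deg[5]=0, deg[9]=1.
Step 7: smallest deg-1 vertex = 8, p_7 = 7. Add edge {7,8}. Now deg[8]=0, deg[7]=1.
Final: two remaining deg-1 vertices are 7, 9. Add edge {7,9}.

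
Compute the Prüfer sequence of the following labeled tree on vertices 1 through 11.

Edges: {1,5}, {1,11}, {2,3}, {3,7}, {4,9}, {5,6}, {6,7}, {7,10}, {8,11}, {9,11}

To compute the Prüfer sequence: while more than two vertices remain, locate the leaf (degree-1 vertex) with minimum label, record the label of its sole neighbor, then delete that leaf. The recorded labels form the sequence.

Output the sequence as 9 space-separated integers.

Step 1: leaves = {2,4,8,10}. Remove smallest leaf 2, emit neighbor 3.
Step 2: leaves = {3,4,8,10}. Remove smallest leaf 3, emit neighbor 7.
Step 3: leaves = {4,8,10}. Remove smallest leaf 4, emit neighbor 9.
Step 4: leaves = {8,9,10}. Remove smallest leaf 8, emit neighbor 11.
Step 5: leaves = {9,10}. Remove smallest leaf 9, emit neighbor 11.
Step 6: leaves = {10,11}. Remove smallest leaf 10, emit neighbor 7.
Step 7: leaves = {7,11}. Remove smallest leaf 7, emit neighbor 6.
Step 8: leaves = {6,11}. Remove smallest leaf 6, emit neighbor 5.
Step 9: leaves = {5,11}. Remove smallest leaf 5, emit neighbor 1.
Done: 2 vertices remain (1, 11). Sequence = [3 7 9 11 11 7 6 5 1]

Answer: 3 7 9 11 11 7 6 5 1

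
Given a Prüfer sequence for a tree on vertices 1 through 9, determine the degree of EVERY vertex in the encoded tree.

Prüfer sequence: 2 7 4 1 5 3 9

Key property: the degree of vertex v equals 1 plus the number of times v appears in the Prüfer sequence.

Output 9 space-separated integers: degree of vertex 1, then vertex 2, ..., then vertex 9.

p_1 = 2: count[2] becomes 1
p_2 = 7: count[7] becomes 1
p_3 = 4: count[4] becomes 1
p_4 = 1: count[1] becomes 1
p_5 = 5: count[5] becomes 1
p_6 = 3: count[3] becomes 1
p_7 = 9: count[9] becomes 1
Degrees (1 + count): deg[1]=1+1=2, deg[2]=1+1=2, deg[3]=1+1=2, deg[4]=1+1=2, deg[5]=1+1=2, deg[6]=1+0=1, deg[7]=1+1=2, deg[8]=1+0=1, deg[9]=1+1=2

Answer: 2 2 2 2 2 1 2 1 2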